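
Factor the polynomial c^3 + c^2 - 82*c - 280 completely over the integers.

Testing divisors of the constant over divisors of the leading coefficient, c = -7 is a root, so (c + 7) divides it; the quotient is c^2 - 6*c - 40.
The remaining quadratic factors as (c + 4)(c - 10).

(c + 4)*(c + 7)*(c - 10)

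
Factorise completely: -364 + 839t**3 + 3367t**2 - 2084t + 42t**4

Among the possible rational roots, t = -13/2 is a root, so (2t + 13) is a factor; dividing leaves 21t**3 + 283t**2 - 156t - 28.
Then t = -1/7 is a root, so (7t + 1) divides it; the quotient is 3t**2 + 40t - 28.
The remaining quadratic factors as (3t - 2)(t + 14).

(2t + 13)(3t - 2)(7t + 1)(t + 14)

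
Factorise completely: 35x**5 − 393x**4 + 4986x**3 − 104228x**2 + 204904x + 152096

Among the possible rational roots, x = 14 is a root, so (x − 14) divides it; the quotient is 35x**4 + 97x**3 + 6344x**2 − 15412x − 10864.
Then x = −4/7 is a root, so (7x + 4) divides it; the quotient is 5x**3 + 11x**2 + 900x − 2716.
Continuing, x = 14/5 is a root, giving the factor (5x − 14) and quotient x**2 + 5x + 194.
The quadratic x**2 + 5x + 194 has discriminant −751 < 0 and is irreducible over ℤ.

(5x − 14)(7x + 4)(x − 14)(x**2 + 5x + 194)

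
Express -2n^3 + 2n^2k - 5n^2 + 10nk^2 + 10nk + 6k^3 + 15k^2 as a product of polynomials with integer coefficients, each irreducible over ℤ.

-(n - 3k)(2n + 2k + 5)(n + k)

Group: n(-2n^2 + 4nk - 5n + 6k^2 + 15k) + k(-2n^2 + 4nk - 5n + 6k^2 + 15k); both groups contain (-2n^2 + 4nk - 5n + 6k^2 + 15k), so (n + k) is a factor with cofactor -2n^2 + 4nk - 5n + 6k^2 + 15k.
The cofactor groups again: -2n^2 + 4nk - 5n + 6k^2 + 15k = -2n(n - 3k) + (-2k - 5)(n - 3k); both groups contain (n - 3k), giving -(2n + 2k + 5)(n - 3k).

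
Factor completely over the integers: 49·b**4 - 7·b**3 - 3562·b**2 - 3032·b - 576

(7·b + 2)·(7·b + 4)·(b + 8)·(b - 9)

Testing divisors of the constant over divisors of the leading coefficient, b = -8 is a root, so (b + 8) is a factor; dividing leaves 49·b**3 - 399·b**2 - 370·b - 72.
Next, b = -2/7 is a root, so (7·b + 2) divides it; the quotient is 7·b**2 - 59·b - 36.
The remaining quadratic factors as (7·b + 4)(b - 9).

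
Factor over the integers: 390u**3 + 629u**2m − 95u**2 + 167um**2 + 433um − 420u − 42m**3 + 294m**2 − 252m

Group: 6u(65u**2 + 29um + 60u − 6m**2 + 36m) + (7m − 7)(65u**2 + 29um + 60u − 6m**2 + 36m); both groups contain (65u**2 + 29um + 60u − 6m**2 + 36m), so (6u + 7m − 7) is a factor with cofactor 65u**2 + 29um + 60u − 6m**2 + 36m.
The cofactor groups again: 65u**2 + 29um + 60u − 6m**2 + 36m = 5u(13u − 2m + 12) + 3m(13u − 2m + 12); both groups contain (13u − 2m + 12), giving (5u + 3m)(13u − 2m + 12).

(13u − 2m + 12)(5u + 3m)(6u + 7m − 7)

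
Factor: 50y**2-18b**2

2(5y-3b)(5y+3b)

Factor out 2, leaving 25y**2-9b**2, which is a difference of two squares.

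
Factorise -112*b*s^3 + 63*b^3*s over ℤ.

Factor out 7*b*s, leaving 9*b^2 - 16*s^2, which is a difference of two squares.

7*b*s*(3*b + 4*s)*(3*b - 4*s)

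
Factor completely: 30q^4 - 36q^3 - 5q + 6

Group as (30q^4 - 5q) + (-36q^3 + 6) = 5q(6q^3 - 1) - 6(6q^3 - 1).
Both groups share the factor (6q^3 - 1).

(5q - 6)(6q^3 - 1)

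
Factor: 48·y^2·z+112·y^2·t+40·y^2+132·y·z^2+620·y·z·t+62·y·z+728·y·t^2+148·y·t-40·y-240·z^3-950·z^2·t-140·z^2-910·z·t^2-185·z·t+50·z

Group: 6·z·(8·y^2+22·y·z+52·y·t-8·y-40·z^2-65·z·t+10·z) + (14·t+5)·(8·y^2+22·y·z+52·y·t-8·y-40·z^2-65·z·t+10·z); both groups contain (8·y^2+22·y·z+52·y·t-8·y-40·z^2-65·z·t+10·z), so (6·z+14·t+5) is a factor with cofactor 8·y^2+22·y·z+52·y·t-8·y-40·z^2-65·z·t+10·z.
The cofactor groups again: 8·y^2+22·y·z+52·y·t-8·y-40·z^2-65·z·t+10·z = 2·y·(4·y-5·z) + (8·z+13·t-2)·(4·y-5·z); both groups contain (4·y-5·z), giving (2·y+8·z+13·t-2)·(4·y-5·z).

(2·y+8·z+13·t-2)·(6·z+14·t+5)·(4·y-5·z)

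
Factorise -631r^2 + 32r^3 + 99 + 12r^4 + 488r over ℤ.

Testing divisors of the constant over divisors of the leading coefficient, r = -9 is a root, giving the factor (r + 9) and quotient 12r^3 - 76r^2 + 53r + 11.
Continuing, r = 11/2 is a root, so (2r - 11) divides it; the quotient is 6r^2 - 5r - 1.
The remaining quadratic factors as (r - 1)(6r + 1).

(2r - 11)(6r + 1)(r + 9)(r - 1)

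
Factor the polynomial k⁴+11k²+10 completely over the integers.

(k²+1)(k²+10)

Substitute u = k² to get a quadratic in u, then factor.
k²+10 is irreducible over ℤ (always positive, so no real roots).
k²+1 is irreducible over ℤ (sum of squares).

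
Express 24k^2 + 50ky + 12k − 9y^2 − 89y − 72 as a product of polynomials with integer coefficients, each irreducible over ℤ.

(4k + 9y + 8)(6k − y − 9)

Group: 4k(6k − y − 9) + (9y + 8)(6k − y − 9); both groups contain (6k − y − 9).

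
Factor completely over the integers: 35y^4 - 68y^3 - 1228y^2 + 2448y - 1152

Among the possible rational roots, y = -6 is a root, giving the factor (y + 6) and quotient 35y^3 - 278y^2 + 440y - 192.
Next, y = 6 is a root, giving the factor (y - 6) and quotient 35y^2 - 68y + 32.
The remaining quadratic factors as (5y - 4)(7y - 8).

(5y - 4)(7y - 8)(y + 6)(y - 6)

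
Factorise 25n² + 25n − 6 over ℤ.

(5n + 6)(5n − 1)

Need a pair with product 25·(−6) = −150 and sum 25: that's 30 and −5.
Split the middle term: 25n² + 30n − 5n − 6 = 5n(5n + 6) − (5n + 6).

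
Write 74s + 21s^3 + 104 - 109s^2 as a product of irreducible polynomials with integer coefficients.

(3s + 2)(7s - 13)(s - 4)

Trying the rational-root candidates, s = 13/7 is a root, so (7s - 13) is a factor; dividing leaves 3s^2 - 10s - 8.
The remaining quadratic factors as (s - 4)(3s + 2).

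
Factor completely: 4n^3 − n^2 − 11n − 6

Among the possible rational roots, n = −3/4 is a root, so (4n + 3) is a factor; dividing leaves n^2 − n − 2.
The remaining quadratic factors as (n − 2)(n + 1).

(4n + 3)(n + 1)(n − 2)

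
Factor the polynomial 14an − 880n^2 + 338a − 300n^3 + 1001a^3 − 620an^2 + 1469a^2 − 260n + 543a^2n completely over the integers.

(11a + 5n + 13)(13a − 10n)(7a + 6n + 2)

Group: 13a(77a^2 + 101an + 113a + 30n^2 + 88n + 26) − 10n(77a^2 + 101an + 113a + 30n^2 + 88n + 26); both groups contain (77a^2 + 101an + 113a + 30n^2 + 88n + 26), so (13a − 10n) is a factor with cofactor 77a^2 + 101an + 113a + 30n^2 + 88n + 26.
The cofactor groups again: 77a^2 + 101an + 113a + 30n^2 + 88n + 26 = 11a(7a + 6n + 2) + (5n + 13)(7a + 6n + 2); both groups contain (7a + 6n + 2), giving (11a + 5n + 13)(7a + 6n + 2).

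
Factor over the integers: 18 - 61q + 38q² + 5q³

(5q - 2)(q + 9)(q - 1)

Testing divisors of the constant over divisors of the leading coefficient, q = 1 is a root, so (q - 1) is a factor; dividing leaves 5q² + 43q - 18.
The remaining quadratic factors as (5q - 2)(q + 9).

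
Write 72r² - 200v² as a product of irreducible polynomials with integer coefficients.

8(3r + 5v)(3r - 5v)

Factor out 8, leaving 9r² - 25v², which is a difference of two squares.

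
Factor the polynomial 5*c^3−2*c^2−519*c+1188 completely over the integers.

Among the possible rational roots, c = 12/5 is a root, so (5*c−12) is a factor; dividing leaves c^2+2*c−99.
The remaining quadratic factors as (c+11)(c−9).

(5*c−12)*(c+11)*(c−9)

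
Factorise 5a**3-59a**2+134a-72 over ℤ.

By the rational root theorem, a = 9 is a root, so (a-9) is a factor; dividing leaves 5a**2-14a+8.
The remaining quadratic factors as (a-2)(5a-4).

(5a-4)(a-2)(a-9)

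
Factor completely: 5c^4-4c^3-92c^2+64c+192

(5c+6)(c+4)(c-2)(c-4)

Trying the rational-root candidates, c = 2 is a root, so (c-2) divides it; the quotient is 5c^3+6c^2-80c-96.
Continuing, c = -6/5 is a root, so (5c+6) divides it; the quotient is c^2-16.
The remaining quadratic factors as (c-4)(c+4).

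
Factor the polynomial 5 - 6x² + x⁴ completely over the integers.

Substitute u = x² to get a quadratic in u, then factor.
x² - 5 is irreducible over ℤ (5 is not a perfect square).
x² - 1 is a difference of squares.

(x + 1)(x - 1)(x² - 5)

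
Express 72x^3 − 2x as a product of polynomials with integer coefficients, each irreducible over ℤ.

Every term has a factor of 2x. Then 36x^2 − 1 = (6x)² − (1)².

2x(6x + 1)(6x − 1)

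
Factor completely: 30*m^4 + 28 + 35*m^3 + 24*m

Group as (30*m^4 + 24*m) + (35*m^3 + 28) = 6*m*(5*m^3 + 4) + 7*(5*m^3 + 4).
Both groups share the factor (5*m^3 + 4).

(6*m + 7)*(5*m^3 + 4)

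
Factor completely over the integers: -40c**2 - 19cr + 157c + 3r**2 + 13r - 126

Group: -5c(8c - r - 9) + (-3r + 14)(8c - r - 9); both groups contain (8c - r - 9).

-(5c + 3r - 14)(8c - r - 9)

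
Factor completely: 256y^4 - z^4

(4y + z)(4y - z)(16y^2 + z^2)

Difference of squares twice: with A = 4y and B = z, A⁴ − B⁴ = (A² − B²)(A² + B²), and A² − B² factors again.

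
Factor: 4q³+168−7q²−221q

By the rational root theorem, q = −7 is a root, so (q+7) is a factor; dividing leaves 4q²−35q+24.
The remaining quadratic factors as (q−8)(4q−3).

(4q−3)(q+7)(q−8)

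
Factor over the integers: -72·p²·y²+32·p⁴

Pull out the common factor 8·p²; 4·p²-9·y² is a difference of squares.

8·p²·(2·p+3·y)·(2·p-3·y)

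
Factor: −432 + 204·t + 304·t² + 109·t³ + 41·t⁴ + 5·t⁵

By the rational root theorem, t = 4/5 is a root, so (5·t − 4) is a factor; dividing leaves t⁴ + 9·t³ + 29·t² + 84·t + 108.
Continuing, t = −6 is a root, giving the factor (t + 6) and quotient t³ + 3·t² + 11·t + 18.
Then t = −2 is a root, so (t + 2) divides it; the quotient is t² + t + 9.
The quadratic t² + t + 9 has discriminant −35 < 0 and is irreducible over ℤ.

(5·t − 4)·(t + 2)·(t + 6)·(t² + t + 9)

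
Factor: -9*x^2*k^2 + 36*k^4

-9*k^2*(x - 2*k)*(x + 2*k)

Factor out 9*k^2 first: what remains is -x^2 + 4*k^2.
Recognize a difference of squares with the parts 2*k and x.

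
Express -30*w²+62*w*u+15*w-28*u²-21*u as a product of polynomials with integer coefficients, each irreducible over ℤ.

-(6*w-4*u-3)*(5*w-7*u)

Group: -5*w*(6*w-4*u-3) + 7*u*(6*w-4*u-3); both groups contain (6*w-4*u-3).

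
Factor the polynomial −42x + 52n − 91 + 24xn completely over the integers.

(4n − 7)(6x + 13)

Group as (24xn − 42x) + (52n − 91) = 6x(4n − 7) + 13(4n − 7).
Both groups share the factor (4n − 7).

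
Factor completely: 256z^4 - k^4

Write as (16z^2)² − (k^2)², then factor 16z^2 - k^2 once more.

(4z - k)(4z + k)(16z^2 + k^2)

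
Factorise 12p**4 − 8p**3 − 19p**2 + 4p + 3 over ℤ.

(2p − 1)(2p − 3)(3p + 1)(p + 1)

Among the possible rational roots, p = 1/2 is a root, giving the factor (2p − 1) and quotient 6p**3 − p**2 − 10p − 3.
Then p = −1/3 is a root, giving the factor (3p + 1) and quotient 2p**2 − p − 3.
The remaining quadratic factors as (p + 1)(2p − 3).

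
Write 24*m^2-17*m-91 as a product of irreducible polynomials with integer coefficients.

(3*m-7)*(8*m+13)

Need a pair with product 24·(-91) = -2184 and sum -17: that's 39 and -56.
Split the middle term: 24*m^2+39*m - 56*m-91 = 3*m*(8*m+13) - 7*(8*m+13).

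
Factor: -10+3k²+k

(3k-5)(k+2)

Need a pair with product 3·(-10) = -30 and sum 1: that's 6 and -5.
Split the middle term: 3k²+6k - 5k-10 = 3k(k+2) - 5(k+2).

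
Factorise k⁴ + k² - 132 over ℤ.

Substitute u = k² to get a quadratic in u, then factor.
k² + 12 is irreducible over ℤ (always positive, so no real roots).
k² - 11 is irreducible over ℤ (11 is not a perfect square).

(k² + 12)(k² - 11)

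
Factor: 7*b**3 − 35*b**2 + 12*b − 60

(b − 5)*(7*b**2 + 12)

Group as (7*b**3 + 12*b) + (−35*b**2 − 60) = b*(7*b**2 + 12) − 5*(7*b**2 + 12).
Both groups share the factor (7*b**2 + 12).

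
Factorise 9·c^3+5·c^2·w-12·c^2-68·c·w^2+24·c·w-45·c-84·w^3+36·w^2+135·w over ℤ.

(9·c+14·w+15)·(c+2·w-3)·(c-3·w)

Group: c·(9·c^2-13·c·w+15·c-42·w^2-45·w) + (2·w-3)·(9·c^2-13·c·w+15·c-42·w^2-45·w); both groups contain (9·c^2-13·c·w+15·c-42·w^2-45·w), so (c+2·w-3) is a factor with cofactor 9·c^2-13·c·w+15·c-42·w^2-45·w.
The cofactor groups again: 9·c^2-13·c·w+15·c-42·w^2-45·w = c·(9·c+14·w+15) - 3·w·(9·c+14·w+15); both groups contain (9·c+14·w+15), giving (c-3·w)·(9·c+14·w+15).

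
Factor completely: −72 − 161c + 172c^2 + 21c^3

Testing divisors of the constant over divisors of the leading coefficient, c = 8/7 is a root, so (7c − 8) is a factor; dividing leaves 3c^2 + 28c + 9.
The remaining quadratic factors as (c + 9)(3c + 1).

(3c + 1)(7c − 8)(c + 9)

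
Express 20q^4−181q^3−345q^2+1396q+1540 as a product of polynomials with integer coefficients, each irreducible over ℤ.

By the rational root theorem, q = 10 is a root, so (q−10) is a factor; dividing leaves 20q^3+19q^2−155q−154.
Then q = −11/4 is a root, so (4q+11) is a factor; dividing leaves 5q^2−9q−14.
The remaining quadratic factors as (5q−14)(q+1).

(4q+11)(5q−14)(q+1)(q−10)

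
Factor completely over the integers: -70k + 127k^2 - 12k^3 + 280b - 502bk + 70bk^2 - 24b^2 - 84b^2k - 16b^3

-(2b + 12k - 7)(2b - k + 10)(4b - k)

Group: 2b(-8b^2 - 46bk + 28b + 12k^2 - 7k) + (-k + 10)(-8b^2 - 46bk + 28b + 12k^2 - 7k); both groups contain (-8b^2 - 46bk + 28b + 12k^2 - 7k), so (2b - k + 10) is a factor with cofactor -8b^2 - 46bk + 28b + 12k^2 - 7k.
The cofactor groups again: -8b^2 - 46bk + 28b + 12k^2 - 7k = -4b(2b + 12k - 7) + k(2b + 12k - 7); both groups contain (2b + 12k - 7), giving -(4b - k)(2b + 12k - 7).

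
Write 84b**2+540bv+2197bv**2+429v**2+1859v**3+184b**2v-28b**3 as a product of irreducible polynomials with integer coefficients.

-(14b+13v)(2b+11v)(b-13v-3)

Group: b(-28b**2-180bv-143v**2) + (-13v-3)(-28b**2-180bv-143v**2); both groups contain (-28b**2-180bv-143v**2), so (b-13v-3) is a factor with cofactor -28b**2-180bv-143v**2.
The cofactor groups again: -28b**2-180bv-143v**2 = -14b(2b+11v) - 13v(2b+11v); both groups contain (2b+11v), giving -(14b+13v)(2b+11v).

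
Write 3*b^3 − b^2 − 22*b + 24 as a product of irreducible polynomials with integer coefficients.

(3*b − 4)*(b + 3)*(b − 2)

Among the possible rational roots, b = −3 is a root, giving the factor (b + 3) and quotient 3*b^2 − 10*b + 8.
The remaining quadratic factors as (b − 2)(3*b − 4).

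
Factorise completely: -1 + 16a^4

Difference of squares twice: with A = 2a and B = 1, A⁴ − B⁴ = (A² − B²)(A² + B²), and A² − B² factors again.

(2a + 1)(2a - 1)(4a^2 + 1)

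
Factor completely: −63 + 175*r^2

Factor out 7, leaving 25*r^2 − 9, which is a difference of two squares.

7*(5*r + 3)*(5*r − 3)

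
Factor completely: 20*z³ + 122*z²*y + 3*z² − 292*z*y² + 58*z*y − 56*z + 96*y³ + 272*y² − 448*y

Group: 5*z*(4*z² + 26*z*y + 7*z − 48*y² + 56*y) + (−2*y − 8)*(4*z² + 26*z*y + 7*z − 48*y² + 56*y); both groups contain (4*z² + 26*z*y + 7*z − 48*y² + 56*y), so (5*z − 2*y − 8) is a factor with cofactor 4*z² + 26*z*y + 7*z − 48*y² + 56*y.
The cofactor groups again: 4*z² + 26*z*y + 7*z − 48*y² + 56*y = z*(4*z − 6*y + 7) + 8*y*(4*z − 6*y + 7); both groups contain (4*z − 6*y + 7), giving (z + 8*y)*(4*z − 6*y + 7).

(5*z − 2*y − 8)*(4*z − 6*y + 7)*(z + 8*y)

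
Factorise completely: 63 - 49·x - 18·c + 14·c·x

Group as (14·c·x - 18·c) + (-49·x + 63) = 2·c·(7·x - 9) - 7·(7·x - 9).
Both groups share the factor (7·x - 9).

(2·c - 7)·(7·x - 9)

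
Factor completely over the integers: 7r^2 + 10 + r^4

Substitute u = r^2 to get a quadratic in u, then factor.
r^2 + 2 is irreducible over ℤ (always positive, so no real roots).
r^2 + 5 is irreducible over ℤ (always positive, so no real roots).

(r^2 + 2)(r^2 + 5)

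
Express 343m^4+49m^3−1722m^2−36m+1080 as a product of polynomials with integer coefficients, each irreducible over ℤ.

(7m+15)(7m+6)(7m−6)(m−2)

By the rational root theorem, m = −6/7 is a root, so (7m+6) is a factor; dividing leaves 49m^3−35m^2−216m+180.
Continuing, m = −15/7 is a root, so (7m+15) is a factor; dividing leaves 7m^2−20m+12.
The remaining quadratic factors as (7m−6)(m−2).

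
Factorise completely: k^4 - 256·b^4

Write as (k^2)² − (16·b^2)², then factor k^2 - 16·b^2 once more.

(k - 4·b)·(k + 4·b)·(k^2 + 16·b^2)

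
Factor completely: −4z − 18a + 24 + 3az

Group as (3az − 18a) + (−4z + 24) = 3a(z − 6) − 4(z − 6).
Both groups share the factor (z − 6).

(3a − 4)(z − 6)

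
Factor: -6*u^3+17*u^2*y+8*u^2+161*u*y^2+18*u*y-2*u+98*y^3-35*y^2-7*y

-(2*u+7*y)*(3*u+2*y-1)*(u-7*y-1)

Group: 2*u*(-3*u^2+19*u*y+4*u+14*y^2-5*y-1) + 7*y*(-3*u^2+19*u*y+4*u+14*y^2-5*y-1); both groups contain (-3*u^2+19*u*y+4*u+14*y^2-5*y-1), so (2*u+7*y) is a factor with cofactor -3*u^2+19*u*y+4*u+14*y^2-5*y-1.
The cofactor groups again: -3*u^2+19*u*y+4*u+14*y^2-5*y-1 = -3*u*(u-7*y-1) + (-2*y+1)*(u-7*y-1); both groups contain (u-7*y-1), giving -(3*u+2*y-1)*(u-7*y-1).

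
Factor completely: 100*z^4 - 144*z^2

4*z^2*(5*z + 6)*(5*z - 6)

Factor out 4*z^2, leaving 25*z^2 - 36, which is a difference of two squares.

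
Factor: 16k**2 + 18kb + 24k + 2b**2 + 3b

Group: 2k(8k + b) + (2b + 3)(8k + b); both groups contain (8k + b).

(2k + 2b + 3)(8k + b)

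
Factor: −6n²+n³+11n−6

Among the possible rational roots, n = 1 is a root, so (n−1) divides it; the quotient is n²−5n+6.
The remaining quadratic factors as (n−2)(n−3).

(n−1)(n−2)(n−3)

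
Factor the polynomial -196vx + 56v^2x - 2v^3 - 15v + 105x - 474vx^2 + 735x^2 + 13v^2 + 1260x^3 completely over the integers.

-(2v - 12x - 3)(v - 15x - 5)(v - 7x)

Group: v(-2v^2 + 26vx + 3v - 84x^2 - 21x) + (-15x - 5)(-2v^2 + 26vx + 3v - 84x^2 - 21x); both groups contain (-2v^2 + 26vx + 3v - 84x^2 - 21x), so (v - 15x - 5) is a factor with cofactor -2v^2 + 26vx + 3v - 84x^2 - 21x.
The cofactor groups again: -2v^2 + 26vx + 3v - 84x^2 - 21x = -2v(v - 7x) + (12x + 3)(v - 7x); both groups contain (v - 7x), giving -(2v - 12x - 3)(v - 7x).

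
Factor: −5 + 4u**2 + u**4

(u + 1)(u − 1)(u**2 + 5)

Substitute w = u**2 to get a quadratic in w, then factor.
u**2 + 5 is irreducible over ℤ (always positive, so no real roots).
u**2 − 1 is a difference of squares.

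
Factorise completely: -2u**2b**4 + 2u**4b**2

Factor out 2u**2b**2, leaving u**2 - b**2, which is a difference of two squares.

2b**2u**2(u - b)(u + b)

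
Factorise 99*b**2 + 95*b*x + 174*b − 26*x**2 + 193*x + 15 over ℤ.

(11*b + 13*x + 1)*(9*b − 2*x + 15)

Group: 11*b*(9*b − 2*x + 15) + (13*x + 1)*(9*b − 2*x + 15); both groups contain (9*b − 2*x + 15).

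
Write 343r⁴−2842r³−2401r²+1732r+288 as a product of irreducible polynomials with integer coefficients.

(7r+1)(7r+8)(7r−4)(r−9)

By the rational root theorem, r = 9 is a root, giving the factor (r−9) and quotient 343r³+245r²−196r−32.
Then r = −1/7 is a root, giving the factor (7r+1) and quotient 49r²+28r−32.
The remaining quadratic factors as (7r−4)(7r+8).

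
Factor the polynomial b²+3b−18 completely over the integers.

Two integers with product −18 and sum 3 are 6 and −3.

(b+6)(b−3)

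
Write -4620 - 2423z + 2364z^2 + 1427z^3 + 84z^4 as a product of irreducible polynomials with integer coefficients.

Trying the rational-root candidates, z = 4/3 is a root, giving the factor (3z - 4) and quotient 28z^3 + 513z^2 + 1472z + 1155.
Then z = -15 is a root, so (z + 15) is a factor; dividing leaves 28z^2 + 93z + 77.
The remaining quadratic factors as (7z + 11)(4z + 7).

(3z - 4)(4z + 7)(7z + 11)(z + 15)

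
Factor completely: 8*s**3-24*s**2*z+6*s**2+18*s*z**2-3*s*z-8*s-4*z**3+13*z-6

Group: 2*s*(4*s**2-10*s*z+7*s+4*z**2-8*z+3) + (-z-2)*(4*s**2-10*s*z+7*s+4*z**2-8*z+3); both groups contain (4*s**2-10*s*z+7*s+4*z**2-8*z+3), so (2*s-z-2) is a factor with cofactor 4*s**2-10*s*z+7*s+4*z**2-8*z+3.
The cofactor groups again: 4*s**2-10*s*z+7*s+4*z**2-8*z+3 = s*(4*s-2*z+3) + (-2*z+1)*(4*s-2*z+3); both groups contain (4*s-2*z+3), giving (s-2*z+1)*(4*s-2*z+3).

(2*s-z-2)*(4*s-2*z+3)*(s-2*z+1)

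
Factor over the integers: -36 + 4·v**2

4·(v + 3)·(v - 3)

Factor out 4, leaving v**2 - 9, which is a difference of two squares.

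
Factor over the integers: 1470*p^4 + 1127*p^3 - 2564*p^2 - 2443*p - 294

Testing divisors of the constant over divisors of the leading coefficient, p = -6/7 is a root, so (7*p + 6) divides it; the quotient is 210*p^3 - 19*p^2 - 350*p - 49.
Next, p = -7/6 is a root, so (6*p + 7) is a factor; dividing leaves 35*p^2 - 44*p - 7.
The remaining quadratic factors as (7*p + 1)(5*p - 7).

(5*p - 7)*(6*p + 7)*(7*p + 1)*(7*p + 6)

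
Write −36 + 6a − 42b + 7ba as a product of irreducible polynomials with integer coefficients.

Group as (7ba − 42b) + (6a − 36) = 7b(a − 6) + 6(a − 6).
Both groups share the factor (a − 6).

(7b + 6)(a − 6)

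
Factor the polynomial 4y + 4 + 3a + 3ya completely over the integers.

(3a + 4)(y + 1)

Group as (3ya + 4y) + (3a + 4) = y(3a + 4) + (3a + 4).
Both groups share the factor (3a + 4).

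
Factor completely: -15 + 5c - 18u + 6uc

Group as (6uc - 18u) + (5c - 15) = 6u(c - 3) + 5(c - 3).
Both groups share the factor (c - 3).

(6u + 5)(c - 3)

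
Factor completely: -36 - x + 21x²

Need a pair with product 21·(-36) = -756 and sum -1: that's 27 and -28.
Split the middle term: 21x² + 27x - 28x - 36 = 3x(7x + 9) - 4(7x + 9).

(3x - 4)(7x + 9)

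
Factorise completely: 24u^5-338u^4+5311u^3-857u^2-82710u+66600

(4u+15)(6u-5)(u-4)(u^2-13u+222)

Trying the rational-root candidates, u = 5/6 is a root, giving the factor (6u-5) and quotient 4u^4-53u^3+841u^2+558u-13320.
Next, u = 4 is a root, giving the factor (u-4) and quotient 4u^3-37u^2+693u+3330.
Continuing, u = -15/4 is a root, so (4u+15) is a factor; dividing leaves u^2-13u+222.
The quadratic u^2-13u+222 has discriminant -719 < 0 and is irreducible over ℤ.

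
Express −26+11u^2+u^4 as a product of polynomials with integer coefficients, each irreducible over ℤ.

Substitute w = u^2 to get a quadratic in w, then factor.
u^2−2 is irreducible over ℤ (2 is not a perfect square).
u^2+13 is irreducible over ℤ (always positive, so no real roots).

(u^2+13)(u^2−2)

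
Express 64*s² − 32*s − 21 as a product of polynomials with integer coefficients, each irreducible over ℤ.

Need a pair with product 64·(−21) = −1344 and sum −32: that's 24 and −56.
Split the middle term: 64*s² + 24*s − 56*s − 21 = 8*s*(8*s + 3) − 7*(8*s + 3).

(8*s + 3)*(8*s − 7)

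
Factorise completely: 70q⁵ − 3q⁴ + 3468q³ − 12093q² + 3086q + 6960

(2q − 5)(5q + 3)(7q − 8)(q² + 3q + 58)

By the rational root theorem, q = 8/7 is a root, so (7q − 8) is a factor; dividing leaves 10q⁴ + 11q³ + 508q² − 1147q − 870.
Next, q = −3/5 is a root, so (5q + 3) divides it; the quotient is 2q³ + q² + 101q − 290.
Continuing, q = 5/2 is a root, so (2q − 5) is a factor; dividing leaves q² + 3q + 58.
The quadratic q² + 3q + 58 has discriminant −223 < 0 and is irreducible over ℤ.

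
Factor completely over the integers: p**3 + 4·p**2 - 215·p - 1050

Among the possible rational roots, p = -5 is a root, giving the factor (p + 5) and quotient p**2 - p - 210.
The remaining quadratic factors as (p - 15)(p + 14).

(p + 14)·(p + 5)·(p - 15)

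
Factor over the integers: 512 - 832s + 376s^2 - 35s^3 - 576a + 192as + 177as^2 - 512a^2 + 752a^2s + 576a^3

Group: 8a(72a^2 + 31as + 8a - 5s^2 + 48s - 64) + (7s - 8)(72a^2 + 31as + 8a - 5s^2 + 48s - 64); both groups contain (72a^2 + 31as + 8a - 5s^2 + 48s - 64), so (8a + 7s - 8) is a factor with cofactor 72a^2 + 31as + 8a - 5s^2 + 48s - 64.
The cofactor groups again: 72a^2 + 31as + 8a - 5s^2 + 48s - 64 = 9a(8a - s + 8) + (5s - 8)(8a - s + 8); both groups contain (8a - s + 8), giving (9a + 5s - 8)(8a - s + 8).

(8a + 7s - 8)(8a - s + 8)(9a + 5s - 8)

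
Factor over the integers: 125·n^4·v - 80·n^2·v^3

5·n^2·v·(5·n + 4·v)·(5·n - 4·v)

Pull out the common factor 5·n^2·v; 25·n^2 - 16·v^2 is a difference of squares.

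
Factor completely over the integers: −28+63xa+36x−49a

(7a+4)(9x−7)

Group as (63xa+36x) + (−49a−28) = 9x(7a+4) − 7(7a+4).
Both groups share the factor (7a+4).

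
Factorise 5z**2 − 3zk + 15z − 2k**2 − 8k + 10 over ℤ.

Group: z(5z + 2k + 10) + (−k + 1)(5z + 2k + 10); both groups contain (5z + 2k + 10).

(z − k + 1)(5z + 2k + 10)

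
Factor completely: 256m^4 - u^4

(4m + u)(4m - u)(16m^2 + u^2)

Difference of squares twice: with A = 4m and B = u, A⁴ − B⁴ = (A² − B²)(A² + B²), and A² − B² factors again.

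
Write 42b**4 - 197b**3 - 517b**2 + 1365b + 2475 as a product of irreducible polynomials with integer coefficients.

(2b - 11)(3b + 5)(7b + 15)(b - 3)

Among the possible rational roots, b = -15/7 is a root, giving the factor (7b + 15) and quotient 6b**3 - 41b**2 + 14b + 165.
Continuing, b = 3 is a root, so (b - 3) divides it; the quotient is 6b**2 - 23b - 55.
The remaining quadratic factors as (2b - 11)(3b + 5).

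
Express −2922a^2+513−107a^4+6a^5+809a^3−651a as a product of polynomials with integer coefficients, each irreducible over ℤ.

Trying the rational-root candidates, a = −1/2 is a root, so (2a+1) is a factor; dividing leaves 3a^4−55a^3+432a^2−1677a+513.
Continuing, a = 1/3 is a root, so (3a−1) divides it; the quotient is a^3−18a^2+138a−513.
Then a = 9 is a root, so (a−9) is a factor; dividing leaves a^2−9a+57.
The quadratic a^2−9a+57 has discriminant −147 < 0 and is irreducible over ℤ.

(2a+1)(3a−1)(a−9)(a^2−9a+57)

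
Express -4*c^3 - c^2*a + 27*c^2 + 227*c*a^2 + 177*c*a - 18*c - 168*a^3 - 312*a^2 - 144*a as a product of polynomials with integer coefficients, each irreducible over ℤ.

Group: 4*c*(-c^2 - c*a + 6*c + 56*a^2 + 48*a) + (-3*a - 3)*(-c^2 - c*a + 6*c + 56*a^2 + 48*a); both groups contain (-c^2 - c*a + 6*c + 56*a^2 + 48*a), so (4*c - 3*a - 3) is a factor with cofactor -c^2 - c*a + 6*c + 56*a^2 + 48*a.
The cofactor groups again: -c^2 - c*a + 6*c + 56*a^2 + 48*a = -c*(c + 8*a) + (7*a + 6)*(c + 8*a); both groups contain (c + 8*a), giving -(c - 7*a - 6)*(c + 8*a).

-(4*c - 3*a - 3)*(c - 7*a - 6)*(c + 8*a)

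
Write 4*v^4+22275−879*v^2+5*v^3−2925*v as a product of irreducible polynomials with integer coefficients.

Trying the rational-root candidates, v = −11 is a root, so (v+11) is a factor; dividing leaves 4*v^3−39*v^2−450*v+2025.
Continuing, v = −9 is a root, so (v+9) is a factor; dividing leaves 4*v^2−75*v+225.
The remaining quadratic factors as (4*v−15)(v−15).

(4*v−15)*(v+11)*(v+9)*(v−15)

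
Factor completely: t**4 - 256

(t + 4)*(t - 4)*(t**2 + 16)

Difference of squares twice: with A = t and B = 4, A⁴ − B⁴ = (A² − B²)(A² + B²), and A² − B² factors again.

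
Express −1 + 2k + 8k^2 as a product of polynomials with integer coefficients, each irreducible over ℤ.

(2k + 1)(4k − 1)

Need a pair with product 8·(−1) = −8 and sum 2: that's 4 and −2.
Split the middle term: 8k^2 + 4k − 2k − 1 = 4k(2k + 1) − (2k + 1).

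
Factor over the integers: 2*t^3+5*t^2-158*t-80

By the rational root theorem, t = 8 is a root, so (t-8) divides it; the quotient is 2*t^2+21*t+10.
The remaining quadratic factors as (t+10)(2*t+1).

(2*t+1)*(t+10)*(t-8)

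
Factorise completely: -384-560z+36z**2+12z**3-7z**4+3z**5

Testing divisors of the constant over divisors of the leading coefficient, z = -2/3 is a root, giving the factor (3z+2) and quotient z**4-3z**3+6z**2+8z-192.
Next, z = -3 is a root, so (z+3) divides it; the quotient is z**3-6z**2+24z-64.
Next, z = 4 is a root, so (z-4) is a factor; dividing leaves z**2-2z+16.
The quadratic z**2-2z+16 has discriminant -60 < 0 and is irreducible over ℤ.

(3z+2)(z+3)(z-4)(z**2-2z+16)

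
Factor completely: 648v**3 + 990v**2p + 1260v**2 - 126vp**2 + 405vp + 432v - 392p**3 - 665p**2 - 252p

(12v - 7p)(9v + 7p + 4)(6v + 8p + 9)

Group: 6v(108v**2 + 21vp + 48v - 49p**2 - 28p) + (8p + 9)(108v**2 + 21vp + 48v - 49p**2 - 28p); both groups contain (108v**2 + 21vp + 48v - 49p**2 - 28p), so (6v + 8p + 9) is a factor with cofactor 108v**2 + 21vp + 48v - 49p**2 - 28p.
The cofactor groups again: 108v**2 + 21vp + 48v - 49p**2 - 28p = 9v(12v - 7p) + (7p + 4)(12v - 7p); both groups contain (12v - 7p), giving (9v + 7p + 4)(12v - 7p).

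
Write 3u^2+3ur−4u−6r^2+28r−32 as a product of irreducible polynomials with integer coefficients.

(3u−3r+8)(u+2r−4)

Group: u(3u−3r+8) + (2r−4)(3u−3r+8); both groups contain (3u−3r+8).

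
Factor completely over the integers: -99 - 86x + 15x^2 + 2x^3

(2x - 9)(x + 1)(x + 11)

Trying the rational-root candidates, x = -11 is a root, so (x + 11) is a factor; dividing leaves 2x^2 - 7x - 9.
The remaining quadratic factors as (x + 1)(2x - 9).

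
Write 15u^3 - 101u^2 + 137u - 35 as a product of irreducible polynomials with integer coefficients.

By the rational root theorem, u = 1/3 is a root, giving the factor (3u - 1) and quotient 5u^2 - 32u + 35.
The remaining quadratic factors as (5u - 7)(u - 5).

(3u - 1)(5u - 7)(u - 5)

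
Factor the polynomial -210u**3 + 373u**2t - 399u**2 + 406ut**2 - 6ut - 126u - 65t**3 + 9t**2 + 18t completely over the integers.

-(2u - 5t + 3)(7u - t)(15u + 13t + 6)

Group: 7u(-30u**2 + 49ut - 57u + 65t**2 - 9t - 18) - t(-30u**2 + 49ut - 57u + 65t**2 - 9t - 18); both groups contain (-30u**2 + 49ut - 57u + 65t**2 - 9t - 18), so (7u - t) is a factor with cofactor -30u**2 + 49ut - 57u + 65t**2 - 9t - 18.
The cofactor groups again: -30u**2 + 49ut - 57u + 65t**2 - 9t - 18 = -2u(15u + 13t + 6) + (5t - 3)(15u + 13t + 6); both groups contain (15u + 13t + 6), giving -(2u - 5t + 3)(15u + 13t + 6).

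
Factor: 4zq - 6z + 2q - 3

(2q - 3)(2z + 1)

Group as (4zq - 6z) + (2q - 3) = 2z(2q - 3) + (2q - 3).
Both groups share the factor (2q - 3).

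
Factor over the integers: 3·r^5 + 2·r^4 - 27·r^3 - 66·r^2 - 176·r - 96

By the rational root theorem, r = 4 is a root, giving the factor (r - 4) and quotient 3·r^4 + 14·r^3 + 29·r^2 + 50·r + 24.
Next, r = -2/3 is a root, so (3·r + 2) is a factor; dividing leaves r^3 + 4·r^2 + 7·r + 12.
Next, r = -3 is a root, giving the factor (r + 3) and quotient r^2 + r + 4.
The quadratic r^2 + r + 4 has discriminant -15 < 0 and is irreducible over ℤ.

(3·r + 2)·(r + 3)·(r - 4)·(r^2 + r + 4)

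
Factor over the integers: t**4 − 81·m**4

Write as (t**2)² − (9·m**2)², then factor t**2 − 9·m**2 once more.

(t − 3·m)·(t + 3·m)·(t**2 + 9·m**2)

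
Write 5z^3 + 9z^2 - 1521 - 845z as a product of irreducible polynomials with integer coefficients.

(5z + 9)(z + 13)(z - 13)

Among the possible rational roots, z = -13 is a root, so (z + 13) divides it; the quotient is 5z^2 - 56z - 117.
The remaining quadratic factors as (z - 13)(5z + 9).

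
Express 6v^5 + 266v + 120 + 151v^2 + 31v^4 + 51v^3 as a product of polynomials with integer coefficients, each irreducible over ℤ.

(2v + 3)(3v + 2)(v + 4)(v^2 - v + 5)

Among the possible rational roots, v = -4 is a root, giving the factor (v + 4) and quotient 6v^4 + 7v^3 + 23v^2 + 59v + 30.
Continuing, v = -3/2 is a root, so (2v + 3) is a factor; dividing leaves 3v^3 - v^2 + 13v + 10.
Then v = -2/3 is a root, so (3v + 2) divides it; the quotient is v^2 - v + 5.
The quadratic v^2 - v + 5 has discriminant -19 < 0 and is irreducible over ℤ.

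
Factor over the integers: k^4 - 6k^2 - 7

(k^2 + 1)(k^2 - 7)

Substitute u = k^2 to get a quadratic in u, then factor.
k^2 - 7 is irreducible over ℤ (7 is not a perfect square).
k^2 + 1 is irreducible over ℤ (sum of squares).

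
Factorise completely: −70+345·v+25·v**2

5·(5·v−1)·(v+14)

Pull out the common factor 5, then factor the remaining trinomial.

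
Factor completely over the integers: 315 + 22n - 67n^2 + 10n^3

By the rational root theorem, n = 5 is a root, giving the factor (n - 5) and quotient 10n^2 - 17n - 63.
The remaining quadratic factors as (2n - 7)(5n + 9).

(2n - 7)(5n + 9)(n - 5)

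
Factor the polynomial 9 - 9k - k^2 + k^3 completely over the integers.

Trying the rational-root candidates, k = 3 is a root, so (k - 3) divides it; the quotient is k^2 + 2k - 3.
The remaining quadratic factors as (k + 3)(k - 1).

(k + 3)(k - 1)(k - 3)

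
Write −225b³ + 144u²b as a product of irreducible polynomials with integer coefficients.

Every term has a factor of 9b. Then 16u² − 25b² = (4u)² − (5b)².

9b(4u − 5b)(4u + 5b)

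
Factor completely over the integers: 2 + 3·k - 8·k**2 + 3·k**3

(3·k + 1)·(k - 1)·(k - 2)

By the rational root theorem, k = 2 is a root, giving the factor (k - 2) and quotient 3·k**2 - 2·k - 1.
The remaining quadratic factors as (k - 1)(3·k + 1).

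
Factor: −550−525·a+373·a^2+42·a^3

(6·a−11)·(7·a+5)·(a+10)

By the rational root theorem, a = −5/7 is a root, giving the factor (7·a+5) and quotient 6·a^2+49·a−110.
The remaining quadratic factors as (a+10)(6·a−11).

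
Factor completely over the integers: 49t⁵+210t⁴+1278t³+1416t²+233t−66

(7t+3)(7t−1)(t+1)(t²+3t+22)

Testing divisors of the constant over divisors of the leading coefficient, t = 1/7 is a root, so (7t−1) divides it; the quotient is 7t⁴+31t³+187t²+229t+66.
Then t = −3/7 is a root, giving the factor (7t+3) and quotient t³+4t²+25t+22.
Next, t = −1 is a root, so (t+1) divides it; the quotient is t²+3t+22.
The quadratic t²+3t+22 has discriminant −79 < 0 and is irreducible over ℤ.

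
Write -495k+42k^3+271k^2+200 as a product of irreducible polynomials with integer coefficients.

(6k-5)(7k-5)(k+8)

By the rational root theorem, k = -8 is a root, so (k+8) is a factor; dividing leaves 42k^2-65k+25.
The remaining quadratic factors as (6k-5)(7k-5).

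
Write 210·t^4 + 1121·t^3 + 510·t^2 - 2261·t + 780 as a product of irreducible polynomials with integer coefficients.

(5·t + 13)·(6·t - 5)·(7·t - 3)·(t + 4)

Testing divisors of the constant over divisors of the leading coefficient, t = -4 is a root, giving the factor (t + 4) and quotient 210·t^3 + 281·t^2 - 614·t + 195.
Next, t = 5/6 is a root, so (6·t - 5) divides it; the quotient is 35·t^2 + 76·t - 39.
The remaining quadratic factors as (7·t - 3)(5·t + 13).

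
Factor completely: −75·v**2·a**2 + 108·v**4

Pull out the common factor 3·v**2; 36·v**2 − 25·a**2 is a difference of squares.

3·v**2·(6·v − 5·a)·(6·v + 5·a)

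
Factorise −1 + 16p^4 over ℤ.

Write as (4p^2)² − (1)², then factor 4p^2 − 1 once more.

(2p + 1)(2p − 1)(4p^2 + 1)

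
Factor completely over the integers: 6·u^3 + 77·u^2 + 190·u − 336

By the rational root theorem, u = −6 is a root, giving the factor (u + 6) and quotient 6·u^2 + 41·u − 56.
The remaining quadratic factors as (u + 8)(6·u − 7).

(6·u − 7)·(u + 6)·(u + 8)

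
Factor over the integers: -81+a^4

(a+3)(a-3)(a^2+9)

(a)⁴ − (3)⁴ = ((a)² − (3)²)((a)² + (3)²); the first factor splits again, the second (a^2+9) is irreducible.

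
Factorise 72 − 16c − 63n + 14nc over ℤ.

Group as (14nc − 63n) + (−16c + 72) = 7n(2c − 9) − 8(2c − 9).
Both groups share the factor (2c − 9).

(2c − 9)(7n − 8)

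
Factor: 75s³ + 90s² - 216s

Pull out the common factor 3s, then factor the remaining trinomial.

3s(5s + 12)(5s - 6)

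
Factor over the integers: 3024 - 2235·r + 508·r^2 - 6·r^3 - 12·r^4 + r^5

Testing divisors of the constant over divisors of the leading coefficient, r = 9 is a root, giving the factor (r - 9) and quotient r^4 - 3·r^3 - 33·r^2 + 211·r - 336.
Then r = 3 is a root, so (r - 3) divides it; the quotient is r^3 - 33·r + 112.
Then r = -7 is a root, so (r + 7) divides it; the quotient is r^2 - 7·r + 16.
The quadratic r^2 - 7·r + 16 has discriminant -15 < 0 and is irreducible over ℤ.

(r + 7)·(r - 3)·(r - 9)·(r^2 - 7·r + 16)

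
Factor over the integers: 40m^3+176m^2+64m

Pull out the common factor 8m, then factor the remaining trinomial.

8m(5m+2)(m+4)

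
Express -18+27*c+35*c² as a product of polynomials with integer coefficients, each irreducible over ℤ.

Need a pair with product 35·(-18) = -630 and sum 27: that's 42 and -15.
Split the middle term: 35*c²+42*c - 15*c-18 = 7*c*(5*c+6) - 3*(5*c+6).

(5*c+6)*(7*c-3)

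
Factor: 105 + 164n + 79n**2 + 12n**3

Trying the rational-root candidates, n = -7/3 is a root, so (3n + 7) divides it; the quotient is 4n**2 + 17n + 15.
The remaining quadratic factors as (n + 3)(4n + 5).

(3n + 7)(4n + 5)(n + 3)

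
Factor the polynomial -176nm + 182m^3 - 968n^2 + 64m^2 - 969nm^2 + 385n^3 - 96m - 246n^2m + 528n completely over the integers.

(7n - 13m - 12)(11n - 2m)(5n + 7m - 4)

Group: 11n(35n^2 - 16nm - 88n - 91m^2 - 32m + 48) - 2m(35n^2 - 16nm - 88n - 91m^2 - 32m + 48); both groups contain (35n^2 - 16nm - 88n - 91m^2 - 32m + 48), so (11n - 2m) is a factor with cofactor 35n^2 - 16nm - 88n - 91m^2 - 32m + 48.
The cofactor groups again: 35n^2 - 16nm - 88n - 91m^2 - 32m + 48 = 5n(7n - 13m - 12) + (7m - 4)(7n - 13m - 12); both groups contain (7n - 13m - 12), giving (5n + 7m - 4)(7n - 13m - 12).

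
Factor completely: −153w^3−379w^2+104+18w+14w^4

By the rational root theorem, w = −2 is a root, so (w+2) divides it; the quotient is 14w^3−181w^2−17w+52.
Next, w = 1/2 is a root, giving the factor (2w−1) and quotient 7w^2−87w−52.
The remaining quadratic factors as (w−13)(7w+4).

(2w−1)(7w+4)(w+2)(w−13)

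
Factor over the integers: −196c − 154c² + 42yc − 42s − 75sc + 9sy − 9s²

Group: −3s(3s − 3y + 11c + 14) − 14c(3s − 3y + 11c + 14); both groups contain (3s − 3y + 11c + 14).

−(3s − 3y + 11c + 14)(3s + 14c)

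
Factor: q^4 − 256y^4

(q + 4y)(q − 4y)(q^2 + 16y^2)

(q)⁴ − (4y)⁴ = ((q)² − (4y)²)((q)² + (4y)²); the first factor splits again, the second (q^2 + 16y^2) is irreducible.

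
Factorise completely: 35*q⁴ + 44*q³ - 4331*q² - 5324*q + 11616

By the rational root theorem, q = 8/7 is a root, so (7*q - 8) divides it; the quotient is 5*q³ + 12*q² - 605*q - 1452.
Continuing, q = -12/5 is a root, so (5*q + 12) is a factor; dividing leaves q² - 121.
The remaining quadratic factors as (q - 11)(q + 11).

(5*q + 12)*(7*q - 8)*(q + 11)*(q - 11)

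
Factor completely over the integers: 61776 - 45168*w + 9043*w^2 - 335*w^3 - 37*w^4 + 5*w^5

Testing divisors of the constant over divisors of the leading coefficient, w = 12/5 is a root, so (5*w - 12) is a factor; dividing leaves w^4 - 5*w^3 - 79*w^2 + 1619*w - 5148.
Next, w = -13 is a root, so (w + 13) divides it; the quotient is w^3 - 18*w^2 + 155*w - 396.
Continuing, w = 4 is a root, giving the factor (w - 4) and quotient w^2 - 14*w + 99.
The quadratic w^2 - 14*w + 99 has discriminant -200 < 0 and is irreducible over ℤ.

(5*w - 12)*(w + 13)*(w - 4)*(w^2 - 14*w + 99)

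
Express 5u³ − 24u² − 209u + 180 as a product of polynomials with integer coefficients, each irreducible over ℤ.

(5u − 4)(u + 5)(u − 9)

Testing divisors of the constant over divisors of the leading coefficient, u = 4/5 is a root, so (5u − 4) divides it; the quotient is u² − 4u − 45.
The remaining quadratic factors as (u + 5)(u − 9).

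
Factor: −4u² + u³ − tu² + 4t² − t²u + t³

(t + u)(t − u)(t − u + 4)

Group: t(t² − u²) + (−u + 4)(t² − u²); both groups contain (t² − u²), so (t − u + 4) is a factor with cofactor t² − u².
The cofactor groups again: t² − u² = t(t + u) − u(t + u); both groups contain (t + u), giving (t − u)(t + u).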